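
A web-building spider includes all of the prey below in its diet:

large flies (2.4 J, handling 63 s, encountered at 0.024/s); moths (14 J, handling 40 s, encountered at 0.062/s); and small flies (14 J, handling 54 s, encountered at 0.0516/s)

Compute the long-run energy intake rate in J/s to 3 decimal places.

0.212 J/s

Energy encountered per unit search time: 0.024×2.4 + 0.062×14 + 0.0516×14 = 1.648 J/s.
Handling time per unit search time: 0.024×63 + 0.062×40 + 0.0516×54 = 6.778.
Rate = 1.648/(1 + 6.778) = 0.2119 J/s.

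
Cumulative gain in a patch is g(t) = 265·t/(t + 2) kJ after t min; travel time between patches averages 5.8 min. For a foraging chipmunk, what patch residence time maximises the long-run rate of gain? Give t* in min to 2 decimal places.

Optimal t* satisfies g'(t*) = g(t*)/(T + t*).
g'(t) = 265·2/(t + 2)². Setting 265·2/(t+2)² = 265t/[(t+2)(5.8+t)] gives 2(5.8+t) = t(t+2), so t² = 2×5.8 = 11.6.
t* = √11.6 = 3.406 min.

3.41 min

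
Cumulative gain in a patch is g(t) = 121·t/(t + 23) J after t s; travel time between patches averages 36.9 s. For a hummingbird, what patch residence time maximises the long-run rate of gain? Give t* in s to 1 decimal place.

By the marginal value theorem, leave when the instantaneous gain rate g'(t) equals the habitat-wide average g(t)/(T + t).
g'(t) = 121·23/(t + 23)². Setting 121·23/(t+23)² = 121t/[(t+23)(36.9+t)] gives 23(36.9+t) = t(t+23), so t² = 23×36.9 = 848.7.
t* = √848.7 = 29.13 s.

29.1 s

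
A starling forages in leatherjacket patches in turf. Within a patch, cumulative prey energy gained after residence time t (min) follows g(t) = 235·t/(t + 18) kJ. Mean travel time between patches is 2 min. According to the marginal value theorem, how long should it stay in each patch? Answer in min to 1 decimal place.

By the marginal value theorem, leave when the instantaneous gain rate g'(t) equals the habitat-wide average g(t)/(T + t).
g'(t) = 235·18/(t + 18)². Setting 235·18/(t+18)² = 235t/[(t+18)(2+t)] gives 18(2+t) = t(t+18), so t² = 18×2 = 36.
t* = √36 = 6 min.

6.0 min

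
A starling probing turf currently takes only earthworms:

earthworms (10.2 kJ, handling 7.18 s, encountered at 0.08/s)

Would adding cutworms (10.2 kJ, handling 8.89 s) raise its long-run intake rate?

Intake rate on the current diet: R = (0.08×10.2) / (1 + 0.08×7.18) = 0.816/1.574 = 0.5183 kJ/s.
Profitability of cutworms: 10.2/8.89 = 1.147 kJ/s.
Since 1.147 > R, including cutworms increases the long-run rate.

Yes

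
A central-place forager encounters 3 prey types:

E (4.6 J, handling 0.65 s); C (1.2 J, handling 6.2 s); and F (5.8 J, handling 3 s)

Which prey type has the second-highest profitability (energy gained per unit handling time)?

F

Profitability E/h (J/s): E = 4.6/0.65 = 7.08, C = 1.2/6.2 = 0.194, F = 5.8/3 = 1.93.
Ranked: E > F > C.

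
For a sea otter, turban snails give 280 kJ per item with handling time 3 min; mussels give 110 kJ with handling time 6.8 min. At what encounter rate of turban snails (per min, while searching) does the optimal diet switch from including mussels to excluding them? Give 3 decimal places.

0.070 per min

The zero-one rule: include mussels iff E₂/h₂ > λE₁/(1+λh₁). Equality gives the switch point.
λE₁h₂ = E₂ + λE₂h₁ ⇒ λ = E₂/(E₁h₂ − E₂h₁) = 110/(1904 − 330) = 0.06989 per min.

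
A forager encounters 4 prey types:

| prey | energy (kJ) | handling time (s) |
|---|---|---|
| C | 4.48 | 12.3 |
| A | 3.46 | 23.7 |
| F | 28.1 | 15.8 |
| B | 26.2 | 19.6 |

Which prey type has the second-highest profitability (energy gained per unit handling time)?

B

In descending order of E/h:
F: 28.1/15.8 = 1.78 kJ/s
B: 26.2/19.6 = 1.34 kJ/s
C: 4.48/12.3 = 0.364 kJ/s
A: 3.46/23.7 = 0.146 kJ/s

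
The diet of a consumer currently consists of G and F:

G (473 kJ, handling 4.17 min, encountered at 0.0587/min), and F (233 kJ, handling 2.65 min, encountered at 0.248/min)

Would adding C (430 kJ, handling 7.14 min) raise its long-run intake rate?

Yes

Current rate: (0.0587×473 + 0.248×233)/(1 + 0.0587×4.17 + 0.248×2.65) = 44.98 kJ/min.
Profitability of C: 430/7.14 = 60.22 kJ/min.
60.22 > 44.98, so adding C raises the average — include it.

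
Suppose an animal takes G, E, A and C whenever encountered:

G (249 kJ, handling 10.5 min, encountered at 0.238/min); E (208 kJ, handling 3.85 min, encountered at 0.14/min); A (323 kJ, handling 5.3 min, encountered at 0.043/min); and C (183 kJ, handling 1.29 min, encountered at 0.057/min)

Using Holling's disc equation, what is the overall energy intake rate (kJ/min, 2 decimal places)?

25.97 kJ/min

Energy encountered per unit search time: 0.238×249 + 0.14×208 + 0.043×323 + 0.057×183 = 112.7 kJ/min.
Handling time per unit search time: 0.238×10.5 + 0.14×3.85 + 0.043×5.3 + 0.057×1.29 = 3.339.
Rate = 112.7/(1 + 3.339) = 25.97 kJ/min.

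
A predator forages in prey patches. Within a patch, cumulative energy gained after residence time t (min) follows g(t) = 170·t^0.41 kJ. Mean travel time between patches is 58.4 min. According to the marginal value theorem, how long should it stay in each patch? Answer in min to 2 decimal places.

40.58 min

By the marginal value theorem, leave when the instantaneous gain rate g'(t) equals the habitat-wide average g(t)/(T + t).
g'(t) = 0.41·170·t^-0.59. Setting 0.41·170·t^-0.59 = 170·t^0.41/(58.4+t) gives 0.41(58.4+t) = t, so 0.59·t = 0.41×58.4.
t* = 0.41×58.4/0.59 = 40.58 min.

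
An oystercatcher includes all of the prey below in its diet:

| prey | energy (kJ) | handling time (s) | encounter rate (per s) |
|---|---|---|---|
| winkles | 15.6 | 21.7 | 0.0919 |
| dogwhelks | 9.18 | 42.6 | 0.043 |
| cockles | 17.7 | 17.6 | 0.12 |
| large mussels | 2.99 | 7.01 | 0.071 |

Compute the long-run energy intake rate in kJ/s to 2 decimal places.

R = (0.0919×15.6 + 0.043×9.18 + 0.12×17.7 + 0.071×2.99) / (1 + 0.0919×21.7 + 0.043×42.6 + 0.12×17.6 + 0.071×7.01) = 4.165/7.436 = 0.5601 kJ/s.

0.56 kJ/s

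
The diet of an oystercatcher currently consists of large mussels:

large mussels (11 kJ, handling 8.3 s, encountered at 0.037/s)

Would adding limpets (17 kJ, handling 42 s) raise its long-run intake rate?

Intake rate on the current diet: R = (0.037×11) / (1 + 0.037×8.3) = 0.407/1.307 = 0.3114 kJ/s.
limpets: E/h = 17/42 = 0.4048 kJ/s.
0.4048 > 0.3114, so adding limpets raises the average — include it.

Yes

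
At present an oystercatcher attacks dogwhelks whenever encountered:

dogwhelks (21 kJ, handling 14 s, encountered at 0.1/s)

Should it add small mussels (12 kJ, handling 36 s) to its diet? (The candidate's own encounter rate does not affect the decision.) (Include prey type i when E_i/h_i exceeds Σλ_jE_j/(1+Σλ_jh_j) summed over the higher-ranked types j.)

On dogwhelks alone, R = ΣλE/(1+Σλh) = 2.1/2.4 = 0.875 kJ/s.
Profitability of small mussels: 12/36 = 0.3333 kJ/s.
Since 0.3333 < R, time spent handling small mussels is better spent searching.

No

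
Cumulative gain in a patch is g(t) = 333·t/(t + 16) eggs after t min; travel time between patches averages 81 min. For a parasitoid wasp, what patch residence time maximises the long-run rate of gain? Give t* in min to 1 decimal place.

36.0 min

Optimal t* satisfies g'(t*) = g(t*)/(T + t*).
g'(t) = 333·16/(t + 16)². Setting 333·16/(t+16)² = 333t/[(t+16)(81+t)] gives 16(81+t) = t(t+16), so t² = 16×81 = 1296.
t* = √1296 = 36 min.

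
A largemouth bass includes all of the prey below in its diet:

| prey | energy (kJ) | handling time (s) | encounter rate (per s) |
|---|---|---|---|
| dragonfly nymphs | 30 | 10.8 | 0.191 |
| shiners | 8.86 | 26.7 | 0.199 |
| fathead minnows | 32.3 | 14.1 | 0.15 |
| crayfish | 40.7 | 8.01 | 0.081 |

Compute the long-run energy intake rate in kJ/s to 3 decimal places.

1.403 kJ/s

R = (0.191×30 + 0.199×8.86 + 0.15×32.3 + 0.081×40.7) / (1 + 0.191×10.8 + 0.199×26.7 + 0.15×14.1 + 0.081×8.01) = 15.63/11.14 = 1.403 kJ/s.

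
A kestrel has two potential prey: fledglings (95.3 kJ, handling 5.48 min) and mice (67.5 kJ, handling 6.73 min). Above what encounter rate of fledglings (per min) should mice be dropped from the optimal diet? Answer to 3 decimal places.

0.249 per min

Drop mice once their profitability E₂/h₂ falls below the rate achievable on fledglings alone: E₂/h₂ = λE₁/(1 + λh₁).
Solve for λ: λE₁h₂ = E₂(1 + λh₁) → λ(E₁h₂ − E₂h₁) = E₂ → λ = E₂/(E₁h₂ − E₂h₁).
λ = 67.5/(95.3×6.73 − 67.5×5.48) = 67.5/271.5 = 0.2486 per min.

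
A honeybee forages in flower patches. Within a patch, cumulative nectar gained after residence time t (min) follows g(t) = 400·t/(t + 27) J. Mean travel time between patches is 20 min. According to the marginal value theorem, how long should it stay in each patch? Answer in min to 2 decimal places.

Maximise g(t)/(T+t): set derivative to zero → g'(t)(T+t) = g(t).
g'(t) = 400·27/(t + 27)². Setting 400·27/(t+27)² = 400t/[(t+27)(20+t)] gives 27(20+t) = t(t+27), so t² = 27×20 = 540.
t* = √540 = 23.24 min.

23.24 min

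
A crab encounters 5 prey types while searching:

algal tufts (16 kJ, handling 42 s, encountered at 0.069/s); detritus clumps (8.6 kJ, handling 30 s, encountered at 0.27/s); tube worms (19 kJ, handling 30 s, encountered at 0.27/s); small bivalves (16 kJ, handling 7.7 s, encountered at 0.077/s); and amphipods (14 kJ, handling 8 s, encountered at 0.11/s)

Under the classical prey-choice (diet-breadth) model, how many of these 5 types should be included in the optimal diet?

2

E/h in descending order: small bivalves 2.08, amphipods 1.75, tube worms 0.633, algal tufts 0.381, detritus clumps 0.287 kJ/s. The optimal diet is the largest prefix of this list for which every included type satisfies E_i/h_i > R on the types above it.
Rate on top 1: 0.7734. amphipods: 1.75 > 0.7734 → include.
Rate on top 2: 1.121. tube worms: 0.633 < 1.121 → exclude; stop.
Optimal diet: small bivalves, amphipods — 2 of 5 types.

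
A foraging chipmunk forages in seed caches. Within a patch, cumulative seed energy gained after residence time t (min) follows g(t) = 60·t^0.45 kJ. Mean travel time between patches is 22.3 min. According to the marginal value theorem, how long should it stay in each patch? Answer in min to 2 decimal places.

Optimal t* satisfies g'(t*) = g(t*)/(T + t*).
g'(t) = 0.45·60·t^-0.55. Setting 0.45·60·t^-0.55 = 60·t^0.45/(22.3+t) gives 0.45(22.3+t) = t, so 0.55·t = 0.45×22.3.
t* = 0.45×22.3/0.55 = 18.25 min.

18.25 min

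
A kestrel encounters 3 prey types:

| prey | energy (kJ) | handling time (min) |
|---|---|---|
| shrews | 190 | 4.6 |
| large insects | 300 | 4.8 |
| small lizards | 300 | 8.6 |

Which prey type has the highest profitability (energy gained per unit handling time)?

In descending order of E/h:
large insects: 300/4.8 = 62.5 kJ/min
shrews: 190/4.6 = 41.3 kJ/min
small lizards: 300/8.6 = 34.9 kJ/min

large insects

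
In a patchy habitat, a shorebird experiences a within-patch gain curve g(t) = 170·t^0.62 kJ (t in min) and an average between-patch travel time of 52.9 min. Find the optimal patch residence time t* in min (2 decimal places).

By the marginal value theorem, leave when the instantaneous gain rate g'(t) equals the habitat-wide average g(t)/(T + t).
g'(t) = 0.62·170·t^-0.38. Setting 0.62·170·t^-0.38 = 170·t^0.62/(52.9+t) gives 0.62(52.9+t) = t, so 0.38·t = 0.62×52.9.
t* = 0.62×52.9/0.38 = 86.31 min.

86.31 min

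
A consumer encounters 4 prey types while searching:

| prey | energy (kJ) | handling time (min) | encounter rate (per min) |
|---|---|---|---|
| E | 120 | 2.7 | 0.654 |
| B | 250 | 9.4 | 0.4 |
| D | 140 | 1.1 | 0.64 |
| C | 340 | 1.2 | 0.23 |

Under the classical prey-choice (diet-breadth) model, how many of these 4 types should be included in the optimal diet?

2

Profitabilities (E/h, kJ/min): C 283, D 127, E 44.4, B 26.6. Add prey in this order while the next type's profitability exceeds the intake rate on those already taken.
Rate on top 1: 61.29. D: 127 > 61.29 → include.
Rate on top 2: 84.75. E: 44.4 < 84.75 → exclude; stop.
Optimal diet: C, D — 2 of 4 types.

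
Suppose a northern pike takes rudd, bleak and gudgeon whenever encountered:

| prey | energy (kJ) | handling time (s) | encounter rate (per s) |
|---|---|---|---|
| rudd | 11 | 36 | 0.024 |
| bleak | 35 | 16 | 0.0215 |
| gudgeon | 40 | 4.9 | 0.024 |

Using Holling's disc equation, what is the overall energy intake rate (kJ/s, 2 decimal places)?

0.85 kJ/s

R = Σλ_iE_i / (1 + Σλ_ih_i)
Numerator: 0.024×11 + 0.0215×35 + 0.024×40 = 1.976
Denominator: 1 + 0.024×36 + 0.0215×16 + 0.024×4.9 = 2.326
R = 1.976/2.326 = 0.8499 kJ/s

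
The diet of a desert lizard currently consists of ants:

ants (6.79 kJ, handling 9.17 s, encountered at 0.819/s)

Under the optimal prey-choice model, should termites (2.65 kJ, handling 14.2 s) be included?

No

Current rate: (0.819×6.79)/(1 + 0.819×9.17) = 0.6535 kJ/s.
Profitability of termites: 2.65/14.2 = 0.1866 kJ/s.
0.1866 < 0.6535, so adding termites would lower the average — exclude it.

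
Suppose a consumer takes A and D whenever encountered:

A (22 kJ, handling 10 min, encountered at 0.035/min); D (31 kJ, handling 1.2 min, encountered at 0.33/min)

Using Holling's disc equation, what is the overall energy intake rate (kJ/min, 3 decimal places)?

6.300 kJ/min

R = Σλ_iE_i / (1 + Σλ_ih_i)
Numerator: 0.035×22 + 0.33×31 = 11
Denominator: 1 + 0.035×10 + 0.33×1.2 = 1.746
R = 11/1.746 = 6.3 kJ/min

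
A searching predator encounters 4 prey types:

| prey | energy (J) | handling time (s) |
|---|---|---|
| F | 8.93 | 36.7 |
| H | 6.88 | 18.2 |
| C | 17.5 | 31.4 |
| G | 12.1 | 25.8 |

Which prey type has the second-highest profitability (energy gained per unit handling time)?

In descending order of E/h:
C: 17.5/31.4 = 0.557 J/s
G: 12.1/25.8 = 0.469 J/s
H: 6.88/18.2 = 0.378 J/s
F: 8.93/36.7 = 0.243 J/s

G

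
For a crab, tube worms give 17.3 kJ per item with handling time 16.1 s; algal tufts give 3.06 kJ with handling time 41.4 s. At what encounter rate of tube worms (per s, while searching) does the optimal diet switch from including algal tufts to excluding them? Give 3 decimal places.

0.005 per s

The zero-one rule: include algal tufts iff E₂/h₂ > λE₁/(1+λh₁). Equality gives the switch point.
λE₁h₂ = E₂ + λE₂h₁ ⇒ λ = E₂/(E₁h₂ − E₂h₁) = 3.06/(716.2 − 49.27) = 0.004588 per s.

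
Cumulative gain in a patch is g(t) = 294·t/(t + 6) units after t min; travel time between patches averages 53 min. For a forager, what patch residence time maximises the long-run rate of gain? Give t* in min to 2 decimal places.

Optimal t* satisfies g'(t*) = g(t*)/(T + t*).
g'(t) = 294·6/(t + 6)². Setting 294·6/(t+6)² = 294t/[(t+6)(53+t)] gives 6(53+t) = t(t+6), so t² = 6×53 = 318.
t* = √318 = 17.83 min.

17.83 min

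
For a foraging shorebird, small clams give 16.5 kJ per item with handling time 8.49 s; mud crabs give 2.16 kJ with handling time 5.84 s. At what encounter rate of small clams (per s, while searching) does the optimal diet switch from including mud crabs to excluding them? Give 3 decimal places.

Drop mud crabs once their profitability E₂/h₂ falls below the rate achievable on small clams alone: E₂/h₂ = λE₁/(1 + λh₁).
Solve for λ: λE₁h₂ = E₂(1 + λh₁) → λ(E₁h₂ − E₂h₁) = E₂ → λ = E₂/(E₁h₂ − E₂h₁).
λ = 2.16/(16.5×5.84 − 2.16×8.49) = 2.16/78.02 = 0.02768 per s.

0.028 per s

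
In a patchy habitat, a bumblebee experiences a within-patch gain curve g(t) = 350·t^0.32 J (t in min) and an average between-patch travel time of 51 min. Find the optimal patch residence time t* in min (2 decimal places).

Optimal t* satisfies g'(t*) = g(t*)/(T + t*).
g'(t) = 0.32·350·t^-0.68. Setting 0.32·350·t^-0.68 = 350·t^0.32/(51+t) gives 0.32(51+t) = t, so 0.68·t = 0.32×51.
t* = 0.32×51/0.68 = 24 min.

24.00 min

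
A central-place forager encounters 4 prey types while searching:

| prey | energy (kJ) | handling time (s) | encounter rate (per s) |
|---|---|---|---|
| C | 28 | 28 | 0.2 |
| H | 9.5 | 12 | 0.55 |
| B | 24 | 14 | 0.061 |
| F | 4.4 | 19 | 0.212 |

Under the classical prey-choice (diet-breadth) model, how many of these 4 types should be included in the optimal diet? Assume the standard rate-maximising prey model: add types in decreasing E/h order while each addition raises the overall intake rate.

2

E/h in descending order: B 1.71, C 1, H 0.792, F 0.232 kJ/s. The optimal diet is the largest prefix of this list for which every included type satisfies E_i/h_i > R on the types above it.
Rate on top 1: 0.7896. C: 1 > 0.7896 → include.
Rate on top 2: 0.9477. H: 0.792 < 0.9477 → exclude; stop.
Optimal diet: B, C — 2 of 4 types.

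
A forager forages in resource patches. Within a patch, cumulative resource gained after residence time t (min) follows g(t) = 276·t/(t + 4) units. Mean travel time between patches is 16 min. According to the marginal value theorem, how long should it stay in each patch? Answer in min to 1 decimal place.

By the marginal value theorem, leave when the instantaneous gain rate g'(t) equals the habitat-wide average g(t)/(T + t).
g'(t) = 276·4/(t + 4)². Setting 276·4/(t+4)² = 276t/[(t+4)(16+t)] gives 4(16+t) = t(t+4), so t² = 4×16 = 64.
t* = √64 = 8 min.

8.0 min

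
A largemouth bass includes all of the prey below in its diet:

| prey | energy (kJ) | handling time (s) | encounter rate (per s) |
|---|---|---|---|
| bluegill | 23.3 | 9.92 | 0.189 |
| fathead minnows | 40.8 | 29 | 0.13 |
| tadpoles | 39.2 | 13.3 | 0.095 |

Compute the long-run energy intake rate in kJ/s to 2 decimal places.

R = Σλ_iE_i / (1 + Σλ_ih_i)
Numerator: 0.189×23.3 + 0.13×40.8 + 0.095×39.2 = 13.43
Denominator: 1 + 0.189×9.92 + 0.13×29 + 0.095×13.3 = 7.908
R = 13.43/7.908 = 1.698 kJ/s

1.70 kJ/s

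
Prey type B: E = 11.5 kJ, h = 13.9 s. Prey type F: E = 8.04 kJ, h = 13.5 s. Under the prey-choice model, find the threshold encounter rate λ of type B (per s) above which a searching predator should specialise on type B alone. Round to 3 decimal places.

At the threshold, the rate on type B alone equals the profitability of type F: λ·11.5/(1 + λ·13.9) = 8.04/13.5 = 0.5956.
Rearranging, λ(11.5 − 0.5956×13.9) = 0.5956, so λ = 0.5956/3.222 = 0.1849 per s.

0.185 per s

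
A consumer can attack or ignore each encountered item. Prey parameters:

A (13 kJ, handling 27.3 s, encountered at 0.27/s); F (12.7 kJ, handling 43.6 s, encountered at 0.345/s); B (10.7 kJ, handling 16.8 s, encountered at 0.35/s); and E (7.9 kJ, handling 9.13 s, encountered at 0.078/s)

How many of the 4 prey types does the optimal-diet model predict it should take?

2

Rank by E/h (kJ/s): E 0.865, B 0.637, A 0.476, F 0.291. Include each in turn until the next type's E/h falls below the running intake rate.
Rate on top 1: 0.3599. B: 0.637 > 0.3599 → include.
Rate on top 2: 0.5744. A: 0.476 < 0.5744 → exclude; stop.
Optimal diet: E, B — 2 of 4 types.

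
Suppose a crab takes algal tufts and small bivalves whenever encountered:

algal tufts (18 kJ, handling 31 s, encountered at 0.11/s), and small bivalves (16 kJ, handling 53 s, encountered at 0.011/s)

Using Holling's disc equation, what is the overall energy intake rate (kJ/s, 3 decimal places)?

Energy encountered per unit search time: 0.11×18 + 0.011×16 = 2.156 kJ/s.
Handling time per unit search time: 0.11×31 + 0.011×53 = 3.993.
Rate = 2.156/(1 + 3.993) = 0.4318 kJ/s.

0.432 kJ/s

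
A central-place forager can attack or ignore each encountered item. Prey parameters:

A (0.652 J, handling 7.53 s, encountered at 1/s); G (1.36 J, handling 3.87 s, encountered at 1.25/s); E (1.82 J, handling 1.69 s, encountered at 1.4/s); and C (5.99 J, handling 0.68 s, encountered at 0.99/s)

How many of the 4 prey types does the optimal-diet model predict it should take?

1

Profitabilities (E/h, J/s): C 8.81, E 1.08, G 0.351, A 0.0866. Add prey in this order while the next type's profitability exceeds the intake rate on those already taken.
Rate on top 1: 3.544. E: 1.08 < 3.544 → exclude; stop.
Optimal diet: C — 1 of 4 types.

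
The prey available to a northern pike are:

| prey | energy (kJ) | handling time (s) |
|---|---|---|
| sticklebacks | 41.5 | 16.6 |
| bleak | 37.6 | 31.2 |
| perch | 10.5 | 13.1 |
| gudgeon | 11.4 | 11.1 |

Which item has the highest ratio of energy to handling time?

Profitability E/h (kJ/s): sticklebacks = 41.5/16.6 = 2.5, bleak = 37.6/31.2 = 1.21, perch = 10.5/13.1 = 0.802, gudgeon = 11.4/11.1 = 1.03.
Ranked: sticklebacks > bleak > gudgeon > perch.

sticklebacks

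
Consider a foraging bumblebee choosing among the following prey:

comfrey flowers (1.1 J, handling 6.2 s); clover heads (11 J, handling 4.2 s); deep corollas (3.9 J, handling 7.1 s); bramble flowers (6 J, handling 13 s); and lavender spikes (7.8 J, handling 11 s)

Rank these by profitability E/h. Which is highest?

clover heads

Profitability E/h (J/s): comfrey flowers = 1.1/6.2 = 0.177, clover heads = 11/4.2 = 2.62, deep corollas = 3.9/7.1 = 0.549, bramble flowers = 6/13 = 0.462, lavender spikes = 7.8/11 = 0.709.
Ranked: clover heads > lavender spikes > deep corollas > bramble flowers > comfrey flowers.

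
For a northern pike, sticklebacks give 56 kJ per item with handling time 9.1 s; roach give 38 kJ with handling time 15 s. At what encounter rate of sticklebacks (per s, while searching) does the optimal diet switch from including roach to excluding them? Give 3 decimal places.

The zero-one rule: include roach iff E₂/h₂ > λE₁/(1+λh₁). Equality gives the switch point.
λE₁h₂ = E₂ + λE₂h₁ ⇒ λ = E₂/(E₁h₂ − E₂h₁) = 38/(840 − 345.8) = 0.07689 per s.

0.077 per s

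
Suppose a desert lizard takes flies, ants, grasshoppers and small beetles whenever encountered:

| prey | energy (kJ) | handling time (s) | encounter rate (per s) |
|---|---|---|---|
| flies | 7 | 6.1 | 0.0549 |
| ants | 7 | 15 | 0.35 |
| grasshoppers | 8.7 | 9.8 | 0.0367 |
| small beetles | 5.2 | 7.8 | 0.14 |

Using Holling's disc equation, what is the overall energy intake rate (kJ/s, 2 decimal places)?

0.48 kJ/s

Energy encountered per unit search time: 0.0549×7 + 0.35×7 + 0.0367×8.7 + 0.14×5.2 = 3.882 kJ/s.
Handling time per unit search time: 0.0549×6.1 + 0.35×15 + 0.0367×9.8 + 0.14×7.8 = 7.037.
Rate = 3.882/(1 + 7.037) = 0.483 kJ/s.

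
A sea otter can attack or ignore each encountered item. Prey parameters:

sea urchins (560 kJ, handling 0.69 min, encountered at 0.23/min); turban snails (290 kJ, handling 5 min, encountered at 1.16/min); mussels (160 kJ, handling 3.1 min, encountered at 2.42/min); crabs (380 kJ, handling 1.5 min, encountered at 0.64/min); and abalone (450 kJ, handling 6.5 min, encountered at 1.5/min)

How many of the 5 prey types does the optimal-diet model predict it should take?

2

E/h in descending order: sea urchins 812, crabs 253, abalone 69.2, turban snails 58, mussels 51.6 kJ/min. The optimal diet is the largest prefix of this list for which every included type satisfies E_i/h_i > R on the types above it.
Rate on top 1: 111.2. crabs: 253 > 111.2 → include.
Rate on top 2: 175.6. abalone: 69.2 < 175.6 → exclude; stop.
Optimal diet: sea urchins, crabs — 2 of 5 types.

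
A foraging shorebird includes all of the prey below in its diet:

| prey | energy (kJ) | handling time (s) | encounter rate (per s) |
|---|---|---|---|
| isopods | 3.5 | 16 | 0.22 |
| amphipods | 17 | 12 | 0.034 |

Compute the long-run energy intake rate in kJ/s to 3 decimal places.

R = (0.22×3.5 + 0.034×17) / (1 + 0.22×16 + 0.034×12) = 1.348/4.928 = 0.2735 kJ/s.

0.274 kJ/s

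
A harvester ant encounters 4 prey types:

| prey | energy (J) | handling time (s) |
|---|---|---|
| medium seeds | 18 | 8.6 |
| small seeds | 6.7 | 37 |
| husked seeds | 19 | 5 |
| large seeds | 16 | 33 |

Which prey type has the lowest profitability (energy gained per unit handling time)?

small seeds

Profitability E/h (J/s): medium seeds = 18/8.6 = 2.09, small seeds = 6.7/37 = 0.181, husked seeds = 19/5 = 3.8, large seeds = 16/33 = 0.485.
Ranked: husked seeds > medium seeds > large seeds > small seeds.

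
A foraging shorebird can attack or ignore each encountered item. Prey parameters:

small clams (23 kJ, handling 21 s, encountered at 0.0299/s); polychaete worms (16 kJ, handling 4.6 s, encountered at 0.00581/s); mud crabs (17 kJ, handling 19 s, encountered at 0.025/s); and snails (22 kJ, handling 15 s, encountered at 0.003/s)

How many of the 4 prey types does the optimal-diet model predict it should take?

4

Profitabilities (E/h, kJ/s): polychaete worms 3.48, snails 1.47, small clams 1.1, mud crabs 0.895. Add prey in this order while the next type's profitability exceeds the intake rate on those already taken.
Rate on top 1: 0.09054. snails: 1.47 > 0.09054 → include.
Rate on top 2: 0.1483. small clams: 1.1 > 0.1483 → include.
Rate on top 3: 0.4981. mud crabs: 0.895 > 0.4981 → include.
Optimal diet: polychaete worms, snails, small clams, mud crabs — 4 of 4 types.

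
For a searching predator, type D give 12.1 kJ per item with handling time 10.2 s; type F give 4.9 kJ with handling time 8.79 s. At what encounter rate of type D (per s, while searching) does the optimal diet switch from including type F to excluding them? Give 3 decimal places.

0.087 per s

Drop type F once their profitability E₂/h₂ falls below the rate achievable on type D alone: E₂/h₂ = λE₁/(1 + λh₁).
Solve for λ: λE₁h₂ = E₂(1 + λh₁) → λ(E₁h₂ − E₂h₁) = E₂ → λ = E₂/(E₁h₂ − E₂h₁).
λ = 4.9/(12.1×8.79 − 4.9×10.2) = 4.9/56.38 = 0.08691 per s.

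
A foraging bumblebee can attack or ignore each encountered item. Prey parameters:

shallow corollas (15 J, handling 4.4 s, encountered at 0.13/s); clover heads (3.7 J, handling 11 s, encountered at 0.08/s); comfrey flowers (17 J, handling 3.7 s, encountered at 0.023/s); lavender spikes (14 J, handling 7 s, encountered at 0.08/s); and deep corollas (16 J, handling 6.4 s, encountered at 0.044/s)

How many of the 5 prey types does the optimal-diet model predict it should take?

Rank by E/h (J/s): comfrey flowers 4.59, shallow corollas 3.41, deep corollas 2.5, lavender spikes 2, clover heads 0.336. Include each in turn until the next type's E/h falls below the running intake rate.
Rate on top 1: 0.3603. shallow corollas: 3.41 > 0.3603 → include.
Rate on top 2: 1.413. deep corollas: 2.5 > 1.413 → include.
Rate on top 3: 1.571. lavender spikes: 2 > 1.571 → include.
Rate on top 4: 1.667. clover heads: 0.336 < 1.667 → exclude; stop.
Optimal diet: comfrey flowers, shallow corollas, deep corollas, lavender spikes — 4 of 5 types.

4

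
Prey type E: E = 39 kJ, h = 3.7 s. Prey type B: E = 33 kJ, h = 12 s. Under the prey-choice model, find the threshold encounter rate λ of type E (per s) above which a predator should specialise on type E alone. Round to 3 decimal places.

At the threshold, the rate on type E alone equals the profitability of type B: λ·39/(1 + λ·3.7) = 33/12 = 2.75.
Rearranging, λ(39 − 2.75×3.7) = 2.75, so λ = 2.75/28.82 = 0.0954 per s.

0.095 per s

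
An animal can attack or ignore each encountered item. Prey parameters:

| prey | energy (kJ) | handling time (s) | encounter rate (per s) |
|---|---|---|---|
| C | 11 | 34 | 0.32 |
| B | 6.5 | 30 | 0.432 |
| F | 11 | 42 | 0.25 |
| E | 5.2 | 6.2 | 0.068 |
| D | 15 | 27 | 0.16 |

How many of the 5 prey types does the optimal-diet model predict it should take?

2

E/h in descending order: E 0.839, D 0.556, C 0.324, F 0.262, B 0.217 kJ/s. The optimal diet is the largest prefix of this list for which every included type satisfies E_i/h_i > R on the types above it.
Rate on top 1: 0.2487. D: 0.556 > 0.2487 → include.
Rate on top 2: 0.4796. C: 0.324 < 0.4796 → exclude; stop.
Optimal diet: E, D — 2 of 5 types.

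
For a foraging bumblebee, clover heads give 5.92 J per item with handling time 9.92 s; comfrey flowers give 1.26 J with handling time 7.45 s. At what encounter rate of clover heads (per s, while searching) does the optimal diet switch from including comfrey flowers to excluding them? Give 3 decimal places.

The zero-one rule: include comfrey flowers iff E₂/h₂ > λE₁/(1+λh₁). Equality gives the switch point.
λE₁h₂ = E₂ + λE₂h₁ ⇒ λ = E₂/(E₁h₂ − E₂h₁) = 1.26/(44.1 − 12.5) = 0.03987 per s.

0.040 per s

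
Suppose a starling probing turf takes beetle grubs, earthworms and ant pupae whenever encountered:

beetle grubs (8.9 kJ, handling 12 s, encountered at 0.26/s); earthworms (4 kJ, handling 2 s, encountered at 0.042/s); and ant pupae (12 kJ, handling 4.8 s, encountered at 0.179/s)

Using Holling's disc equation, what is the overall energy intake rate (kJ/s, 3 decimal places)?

Energy encountered per unit search time: 0.26×8.9 + 0.042×4 + 0.179×12 = 4.63 kJ/s.
Handling time per unit search time: 0.26×12 + 0.042×2 + 0.179×4.8 = 4.063.
Rate = 4.63/(1 + 4.063) = 0.9144 kJ/s.

0.914 kJ/s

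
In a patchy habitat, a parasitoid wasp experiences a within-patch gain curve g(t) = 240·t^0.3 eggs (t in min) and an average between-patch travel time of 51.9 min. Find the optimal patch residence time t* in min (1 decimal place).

22.2 min

Maximise g(t)/(T+t): set derivative to zero → g'(t)(T+t) = g(t).
g'(t) = 0.3·240·t^-0.7. Setting 0.3·240·t^-0.7 = 240·t^0.3/(51.9+t) gives 0.3(51.9+t) = t, so 0.70·t = 0.3×51.9.
t* = 0.3×51.9/0.70 = 22.24 min.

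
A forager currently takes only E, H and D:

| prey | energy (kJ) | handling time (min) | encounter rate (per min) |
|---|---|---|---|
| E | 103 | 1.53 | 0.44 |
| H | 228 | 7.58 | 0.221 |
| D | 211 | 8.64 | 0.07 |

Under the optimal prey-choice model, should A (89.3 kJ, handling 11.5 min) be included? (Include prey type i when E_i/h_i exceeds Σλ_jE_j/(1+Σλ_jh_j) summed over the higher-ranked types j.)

Current rate: (0.44×103 + 0.221×228 + 0.07×211)/(1 + 0.44×1.53 + 0.221×7.58 + 0.07×8.64) = 27.95 kJ/min.
Profitability of A: 89.3/11.5 = 7.765 kJ/min.
Since 7.765 < R, time spent handling A is better spent searching.

No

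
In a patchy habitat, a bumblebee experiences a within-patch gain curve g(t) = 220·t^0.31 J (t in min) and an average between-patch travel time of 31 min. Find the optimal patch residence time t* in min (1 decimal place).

13.9 min

Maximise g(t)/(T+t): set derivative to zero → g'(t)(T+t) = g(t).
g'(t) = 0.31·220·t^-0.69. Setting 0.31·220·t^-0.69 = 220·t^0.31/(31+t) gives 0.31(31+t) = t, so 0.69·t = 0.31×31.
t* = 0.31×31/0.69 = 13.93 min.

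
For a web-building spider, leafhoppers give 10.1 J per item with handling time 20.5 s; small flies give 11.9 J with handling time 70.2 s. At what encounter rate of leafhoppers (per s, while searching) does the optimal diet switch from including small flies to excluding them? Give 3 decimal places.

0.026 per s

The zero-one rule: include small flies iff E₂/h₂ > λE₁/(1+λh₁). Equality gives the switch point.
λE₁h₂ = E₂ + λE₂h₁ ⇒ λ = E₂/(E₁h₂ − E₂h₁) = 11.9/(709 − 244) = 0.02559 per s.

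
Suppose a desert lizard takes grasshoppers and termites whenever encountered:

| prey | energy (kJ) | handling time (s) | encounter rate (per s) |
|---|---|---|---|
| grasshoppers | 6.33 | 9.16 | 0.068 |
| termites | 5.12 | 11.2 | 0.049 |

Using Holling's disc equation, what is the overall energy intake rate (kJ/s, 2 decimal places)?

0.31 kJ/s

R = (0.068×6.33 + 0.049×5.12) / (1 + 0.068×9.16 + 0.049×11.2) = 0.6813/2.172 = 0.3137 kJ/s.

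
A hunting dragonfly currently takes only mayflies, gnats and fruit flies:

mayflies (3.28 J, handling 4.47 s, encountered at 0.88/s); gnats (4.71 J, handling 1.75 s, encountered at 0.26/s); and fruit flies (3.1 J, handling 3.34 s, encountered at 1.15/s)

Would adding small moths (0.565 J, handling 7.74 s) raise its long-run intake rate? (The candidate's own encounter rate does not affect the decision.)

On mayflies, gnats and fruit flies alone, R = ΣλE/(1+Σλh) = 7.676/9.23 = 0.8317 J/s.
small moths: E/h = 0.565/7.74 = 0.073 J/s.
0.073 < 0.8317, so adding small moths would lower the average — exclude it.

No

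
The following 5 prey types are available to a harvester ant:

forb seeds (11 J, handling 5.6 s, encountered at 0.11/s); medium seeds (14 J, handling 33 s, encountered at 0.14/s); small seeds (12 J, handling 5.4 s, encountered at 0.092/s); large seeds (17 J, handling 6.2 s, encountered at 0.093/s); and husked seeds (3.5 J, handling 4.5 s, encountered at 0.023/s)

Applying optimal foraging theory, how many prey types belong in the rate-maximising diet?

3

Rank by E/h (J/s): large seeds 2.74, small seeds 2.22, forb seeds 1.96, husked seeds 0.778, medium seeds 0.424. Include each in turn until the next type's E/h falls below the running intake rate.
Rate on top 1: 1.003. small seeds: 2.22 > 1.003 → include.
Rate on top 2: 1.295. forb seeds: 1.96 > 1.295 → include.
Rate on top 3: 1.448. husked seeds: 0.778 < 1.448 → exclude; stop.
Optimal diet: large seeds, small seeds, forb seeds — 3 of 5 types.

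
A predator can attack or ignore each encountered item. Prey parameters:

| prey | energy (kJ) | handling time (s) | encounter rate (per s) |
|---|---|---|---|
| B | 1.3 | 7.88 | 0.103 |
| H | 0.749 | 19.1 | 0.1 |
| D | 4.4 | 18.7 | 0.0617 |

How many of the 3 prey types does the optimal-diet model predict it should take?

2

E/h in descending order: D 0.235, B 0.165, H 0.0392 kJ/s. The optimal diet is the largest prefix of this list for which every included type satisfies E_i/h_i > R on the types above it.
Rate on top 1: 0.126. B: 0.165 > 0.126 → include.
Rate on top 2: 0.1367. H: 0.0392 < 0.1367 → exclude; stop.
Optimal diet: D, B — 2 of 3 types.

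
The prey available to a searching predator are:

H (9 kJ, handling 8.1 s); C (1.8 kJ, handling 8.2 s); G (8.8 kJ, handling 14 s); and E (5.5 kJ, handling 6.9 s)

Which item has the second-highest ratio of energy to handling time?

E

In descending order of E/h:
H: 9/8.1 = 1.11 kJ/s
E: 5.5/6.9 = 0.797 kJ/s
G: 8.8/14 = 0.629 kJ/s
C: 1.8/8.2 = 0.22 kJ/s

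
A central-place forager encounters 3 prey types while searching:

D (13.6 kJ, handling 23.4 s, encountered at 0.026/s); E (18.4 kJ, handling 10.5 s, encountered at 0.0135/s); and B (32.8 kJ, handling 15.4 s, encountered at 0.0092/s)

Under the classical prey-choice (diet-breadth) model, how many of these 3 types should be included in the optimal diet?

3

Profitabilities (E/h, kJ/s): B 2.13, E 1.75, D 0.581. Add prey in this order while the next type's profitability exceeds the intake rate on those already taken.
Rate on top 1: 0.2643. E: 1.75 > 0.2643 → include.
Rate on top 2: 0.4287. D: 0.581 > 0.4287 → include.
Optimal diet: B, E, D — 3 of 3 types.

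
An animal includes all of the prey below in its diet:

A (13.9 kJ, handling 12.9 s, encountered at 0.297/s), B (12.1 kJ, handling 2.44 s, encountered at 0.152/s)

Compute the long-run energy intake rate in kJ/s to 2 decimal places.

Energy encountered per unit search time: 0.297×13.9 + 0.152×12.1 = 5.968 kJ/s.
Handling time per unit search time: 0.297×12.9 + 0.152×2.44 = 4.202.
Rate = 5.968/(1 + 4.202) = 1.147 kJ/s.

1.15 kJ/s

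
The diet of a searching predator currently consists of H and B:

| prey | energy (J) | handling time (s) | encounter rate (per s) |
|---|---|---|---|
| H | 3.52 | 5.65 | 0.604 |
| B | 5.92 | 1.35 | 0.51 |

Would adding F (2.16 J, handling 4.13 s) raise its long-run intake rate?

Intake rate on the current diet: R = (0.604×3.52 + 0.51×5.92) / (1 + 0.604×5.65 + 0.51×1.35) = 5.145/5.101 = 1.009 J/s.
F: E/h = 2.16/4.13 = 0.523 J/s.
Since 0.523 < R, time spent handling F is better spent searching.

No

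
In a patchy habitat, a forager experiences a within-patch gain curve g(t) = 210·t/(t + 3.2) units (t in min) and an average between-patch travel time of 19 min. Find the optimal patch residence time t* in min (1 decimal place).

7.8 min

Maximise g(t)/(T+t): set derivative to zero → g'(t)(T+t) = g(t).
g'(t) = 210·3.2/(t + 3.2)². Setting 210·3.2/(t+3.2)² = 210t/[(t+3.2)(19+t)] gives 3.2(19+t) = t(t+3.2), so t² = 3.2×19 = 60.8.
t* = √60.8 = 7.797 min.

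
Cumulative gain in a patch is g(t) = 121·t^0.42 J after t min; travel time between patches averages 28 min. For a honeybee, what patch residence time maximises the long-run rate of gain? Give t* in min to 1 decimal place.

20.3 min

Maximise g(t)/(T+t): set derivative to zero → g'(t)(T+t) = g(t).
g'(t) = 0.42·121·t^-0.58. Setting 0.42·121·t^-0.58 = 121·t^0.42/(28+t) gives 0.42(28+t) = t, so 0.58·t = 0.42×28.
t* = 0.42×28/0.58 = 20.28 min.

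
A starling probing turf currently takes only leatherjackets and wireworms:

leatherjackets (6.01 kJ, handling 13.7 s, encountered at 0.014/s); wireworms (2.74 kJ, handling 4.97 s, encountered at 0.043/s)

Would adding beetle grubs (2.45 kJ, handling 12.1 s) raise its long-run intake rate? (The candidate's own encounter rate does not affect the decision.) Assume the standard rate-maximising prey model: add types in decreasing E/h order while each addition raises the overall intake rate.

Intake rate on the current diet: R = (0.014×6.01 + 0.043×2.74) / (1 + 0.014×13.7 + 0.043×4.97) = 0.202/1.406 = 0.1437 kJ/s.
Profitability of beetle grubs: 2.45/12.1 = 0.2025 kJ/s.
0.2025 > 0.1437, so adding beetle grubs raises the average — include it.

Yes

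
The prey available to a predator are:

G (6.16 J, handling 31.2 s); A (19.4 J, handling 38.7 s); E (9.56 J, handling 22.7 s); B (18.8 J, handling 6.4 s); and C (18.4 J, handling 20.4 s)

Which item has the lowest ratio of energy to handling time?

G

Profitability E/h (J/s): G = 6.16/31.2 = 0.197, A = 19.4/38.7 = 0.501, E = 9.56/22.7 = 0.421, B = 18.8/6.4 = 2.94, C = 18.4/20.4 = 0.902.
Ranked: B > C > A > E > G.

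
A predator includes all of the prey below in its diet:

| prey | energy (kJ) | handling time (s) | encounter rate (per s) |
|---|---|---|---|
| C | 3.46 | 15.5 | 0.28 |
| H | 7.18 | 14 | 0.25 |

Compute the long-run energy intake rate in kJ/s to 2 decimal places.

R = (0.28×3.46 + 0.25×7.18) / (1 + 0.28×15.5 + 0.25×14) = 2.764/8.84 = 0.3126 kJ/s.

0.31 kJ/s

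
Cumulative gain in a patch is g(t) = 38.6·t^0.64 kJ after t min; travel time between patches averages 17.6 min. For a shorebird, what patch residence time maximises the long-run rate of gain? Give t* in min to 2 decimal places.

Maximise g(t)/(T+t): set derivative to zero → g'(t)(T+t) = g(t).
g'(t) = 0.64·38.6·t^-0.36. Setting 0.64·38.6·t^-0.36 = 38.6·t^0.64/(17.6+t) gives 0.64(17.6+t) = t, so 0.36·t = 0.64×17.6.
t* = 0.64×17.6/0.36 = 31.29 min.

31.29 min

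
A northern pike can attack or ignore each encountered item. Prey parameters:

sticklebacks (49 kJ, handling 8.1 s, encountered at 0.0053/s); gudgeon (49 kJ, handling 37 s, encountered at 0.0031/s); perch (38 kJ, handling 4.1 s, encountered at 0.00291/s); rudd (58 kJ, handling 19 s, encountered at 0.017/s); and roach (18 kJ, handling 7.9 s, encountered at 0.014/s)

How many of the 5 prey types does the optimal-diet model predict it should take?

5

Profitabilities (E/h, kJ/s): perch 9.27, sticklebacks 6.05, rudd 3.05, roach 2.28, gudgeon 1.32. Add prey in this order while the next type's profitability exceeds the intake rate on those already taken.
Rate on top 1: 0.1093. sticklebacks: 6.05 > 0.1093 → include.
Rate on top 2: 0.351. rudd: 3.05 > 0.351 → include.
Rate on top 3: 0.9843. roach: 2.28 > 0.9843 → include.
Rate on top 4: 1.08. gudgeon: 1.32 > 1.08 → include.
Optimal diet: perch, sticklebacks, rudd, roach, gudgeon — 5 of 5 types.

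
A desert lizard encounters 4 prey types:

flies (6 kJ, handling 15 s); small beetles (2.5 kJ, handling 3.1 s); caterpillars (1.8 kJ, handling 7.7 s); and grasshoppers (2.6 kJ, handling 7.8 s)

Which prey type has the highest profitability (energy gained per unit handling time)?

small beetles

Profitability E/h (kJ/s): flies = 6/15 = 0.4, small beetles = 2.5/3.1 = 0.806, caterpillars = 1.8/7.7 = 0.234, grasshoppers = 2.6/7.8 = 0.333.
Ranked: small beetles > flies > grasshoppers > caterpillars.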